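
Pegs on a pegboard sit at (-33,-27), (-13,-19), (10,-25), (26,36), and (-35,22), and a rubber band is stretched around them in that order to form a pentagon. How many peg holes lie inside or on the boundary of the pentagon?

By the shoelace formula, twice the signed area is |[(-33)·(-19) − (-13)·(-27)] + [(-13)·(-25) − 10·(-19)] + [10·36 − 26·(-25)] + [26·22 − (-35)·36] + [(-35)·(-27) − (-33)·22]| = 5304, so the area is 2652.
The number of boundary lattice points is Σ gcd(|Δx|,|Δy|) = gcd(20,8) + gcd(23,6) + gcd(16,61) + gcd(61,14) + gcd(2,49) = 4+1+1+1+1 = 8.
Pick's theorem gives I = A − B/2 + 1 = 2652 − 8/2 + 1 = 2649, so the closed region contains I + B = 2649 + 8 = 2657 lattice points.

2657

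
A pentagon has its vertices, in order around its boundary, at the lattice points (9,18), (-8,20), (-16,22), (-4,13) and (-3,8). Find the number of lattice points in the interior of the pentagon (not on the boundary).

111

By the shoelace formula, twice the signed area is |(9·20 − (-8)·18) + ((-8)·22 − (-16)·20) + ((-16)·13 − (-4)·22) + ((-4)·8 − (-3)·13) + ((-3)·18 − 9·8)| = 229, so the area is 114.5.
Summing gcd(|Δx|,|Δy|) over the edges gives the boundary count: gcd(17,2) + gcd(8,2) + gcd(12,9) + gcd(1,5) + gcd(12,10) = 1+2+3+1+2 = 9.
By Pick's theorem A = I + B/2 − 1, so I = 114.5 − 9/2 + 1 = 111.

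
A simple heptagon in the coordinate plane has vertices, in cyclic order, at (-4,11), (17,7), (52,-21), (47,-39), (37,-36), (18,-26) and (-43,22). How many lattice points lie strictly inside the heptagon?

Using the shoelace formula, 2A = |[(-4)·7 − 17·11] + [17·(-21) − 52·7] + [52·(-39) − 47·(-21)] + [47·(-36) − 37·(-39)] + [37·(-26) − 18·(-36)] + [18·22 − (-43)·(-26)] + [(-43)·11 − (-4)·22]| = 3647, so the area is 1823.5.
Summing gcd(|Δx|,|Δy|) over the edges gives the boundary count: gcd(21,4) + gcd(35,28) + gcd(5,18) + gcd(10,3) + gcd(19,10) + gcd(61,48) + gcd(39,11) = 1+7+1+1+1+1+1 = 13.
By Pick's theorem A = I + B/2 − 1, so I = 1823.5 − 13/2 + 1 = 1818.

1818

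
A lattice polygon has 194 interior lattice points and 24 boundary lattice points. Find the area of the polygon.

By Pick's theorem, A = I + B/2 − 1 = 194 + 24/2 − 1 = 205.

205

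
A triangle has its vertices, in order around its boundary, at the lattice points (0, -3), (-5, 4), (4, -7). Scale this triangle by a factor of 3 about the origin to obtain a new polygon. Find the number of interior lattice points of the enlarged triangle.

28

By the shoelace formula, twice the signed area is |[0·4 − (-5)·(-3)] + [(-5)·(-7) − 4·4] + [4·(-3) − 0·(-7)]| = 8, so the area is 4.
Along each edge there are gcd(|Δx|,|Δy|)+1 lattice points, so counting each shared vertex once the boundary has gcd(5,7) + gcd(9,11) + gcd(4,4) = 1+1+4 = 6.
Scaling by 3 multiplies the area by 3² = 9 (so the new area is 36) and multiplies the boundary lattice-point count by 3, giving 18.
By Pick's theorem, the interior count of the dilated polygon is 36 − 18/2 + 1 = 28.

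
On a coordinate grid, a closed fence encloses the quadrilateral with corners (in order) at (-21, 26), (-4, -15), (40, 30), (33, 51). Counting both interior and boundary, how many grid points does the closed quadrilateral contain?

1945

By the shoelace formula, twice the signed area is |[(-21)·(-15) − (-4)·26] + [(-4)·30 − 40·(-15)] + [40·51 − 33·30] + [33·26 − (-21)·51]| = 3878, so the area is 1939.
Along each edge there are gcd(|Δx|,|Δy|)+1 lattice points, so counting each shared vertex once the boundary has gcd(17,41) + gcd(44,45) + gcd(7,21) + gcd(54,25) = 1+1+7+1 = 10.
Pick's theorem gives I = A − B/2 + 1 = 1939 − 10/2 + 1 = 1935, so the closed region contains I + B = 1935 + 10 = 1945 lattice points.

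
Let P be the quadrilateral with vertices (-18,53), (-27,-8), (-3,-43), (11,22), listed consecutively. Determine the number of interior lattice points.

2048

The shoelace formula gives twice the area as |[(-18)·(-8) − (-27)·53] + [(-27)·(-43) − (-3)·(-8)] + [(-3)·22 − 11·(-43)] + [11·53 − (-18)·22]| = 4098, so the area is 2049.
Along each edge there are gcd(|Δx|,|Δy|)+1 lattice points, so counting each shared vertex once the boundary has gcd(9,61) + gcd(24,35) + gcd(14,65) + gcd(29,31) = 1+1+1+1 = 4.
Pick's theorem gives I = A − B/2 + 1 = 2049 − 4/2 + 1 = 2048.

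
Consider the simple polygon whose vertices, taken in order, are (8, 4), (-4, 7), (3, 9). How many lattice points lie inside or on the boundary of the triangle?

The shoelace formula gives twice the area as |[8·7 − (-4)·4] + [(-4)·9 − 3·7] + [3·4 − 8·9]| = 45, so the area is 45/2.
Along each edge there are gcd(|Δx|,|Δy|)+1 lattice points, so counting each shared vertex once the boundary has gcd(12,3) + gcd(7,2) + gcd(5,5) = 3+1+5 = 9.
Pick's theorem gives I = A − B/2 + 1 = 45/2 − 9/2 + 1 = 19, so the closed region contains I + B = 19 + 9 = 28 lattice points.

28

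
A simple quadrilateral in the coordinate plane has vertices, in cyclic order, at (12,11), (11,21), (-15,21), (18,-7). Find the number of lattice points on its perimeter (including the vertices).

The number of boundary lattice points is Σ gcd(|Δx|,|Δy|) = gcd(1,10) + gcd(26,0) + gcd(33,28) + gcd(6,18) = 1+26+1+6 = 34.

34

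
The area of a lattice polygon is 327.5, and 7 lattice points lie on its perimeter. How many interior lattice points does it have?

Pick's theorem A = I + B/2 − 1 rearranges to I = A − B/2 + 1 = 327.5 − 7/2 + 1 = 325.

325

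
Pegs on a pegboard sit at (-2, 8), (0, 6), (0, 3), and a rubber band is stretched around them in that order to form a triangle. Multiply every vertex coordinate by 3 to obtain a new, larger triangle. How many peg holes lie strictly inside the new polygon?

The shoelace formula gives twice the area as |((-2)·6 − 0·8) + (0·3 − 0·6) + (0·8 − (-2)·3)| = 6, so the area is 3.
The number of boundary lattice points is Σ gcd(|Δx|,|Δy|) = gcd(2,2) + gcd(0,3) + gcd(2,5) = 2+3+1 = 6.
Scaling by 3 multiplies the area by 3² = 9 (so the new area is 27) and multiplies the boundary lattice-point count by 3, giving 18.
By Pick's theorem, the interior count of the dilated polygon is 27 − 18/2 + 1 = 19.

19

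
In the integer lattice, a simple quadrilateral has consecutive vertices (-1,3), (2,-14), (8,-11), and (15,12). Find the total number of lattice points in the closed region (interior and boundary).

The shoelace formula gives twice the area as |((-1)·(-14) − 2·3) + (2·(-11) − 8·(-14)) + (8·12 − 15·(-11)) + (15·3 − (-1)·12)| = 416, so the area is 208.
Summing gcd(|Δx|,|Δy|) over the edges gives the boundary count: gcd(3,17) + gcd(6,3) + gcd(7,23) + gcd(16,9) = 1+3+1+1 = 6.
Pick's theorem gives I = A − B/2 + 1 = 208 − 6/2 + 1 = 206, so the closed region contains I + B = 206 + 6 = 212 lattice points.

212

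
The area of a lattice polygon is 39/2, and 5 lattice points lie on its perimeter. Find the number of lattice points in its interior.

18

Pick's theorem A = I + B/2 − 1 rearranges to I = A − B/2 + 1 = 39/2 − 5/2 + 1 = 18.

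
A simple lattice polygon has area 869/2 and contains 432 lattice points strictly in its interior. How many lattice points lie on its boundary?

7

Pick's theorem gives A = I + B/2 − 1, so B = 2(A − I + 1) = 2(869/2 − 432 + 1) = 7.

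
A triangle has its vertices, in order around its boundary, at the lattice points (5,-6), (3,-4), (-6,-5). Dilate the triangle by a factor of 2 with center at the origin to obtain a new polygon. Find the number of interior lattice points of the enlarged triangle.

The shoelace formula gives twice the area as |[5·(-4) − 3·(-6)] + [3·(-5) − (-6)·(-4)] + [(-6)·(-6) − 5·(-5)]| = 20, so the area is 10.
The number of boundary lattice points is Σ gcd(|Δx|,|Δy|) = gcd(2,2) + gcd(9,1) + gcd(11,1) = 2+1+1 = 4.
Scaling by 2 multiplies the area by 2² = 4 (so the new area is 40) and multiplies the boundary lattice-point count by 2, giving 8.
By Pick's theorem, the interior count of the dilated polygon is 40 − 8/2 + 1 = 37.

37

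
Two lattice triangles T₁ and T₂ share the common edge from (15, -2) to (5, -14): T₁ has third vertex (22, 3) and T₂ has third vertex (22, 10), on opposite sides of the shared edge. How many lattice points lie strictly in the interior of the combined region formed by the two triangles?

The union is the simple quadrilateral with vertices (15, -2), (22, 3), (5, -14), (22, 10) in order.
By the shoelace formula, twice the signed area is |[15·3 − 22·(-2)] + [22·(-14) − 5·3] + [5·10 − 22·(-14)] + [22·(-2) − 15·10]| = 70, so the area is 35.
Along each edge there are gcd(|Δx|,|Δy|)+1 lattice points, so counting each shared vertex once the boundary has gcd(7,5) + gcd(17,17) + gcd(17,24) + gcd(7,12) = 1+17+1+1 = 20.
By Pick's theorem I = A − B/2 + 1 = 35 − 20/2 + 1 = 26.

26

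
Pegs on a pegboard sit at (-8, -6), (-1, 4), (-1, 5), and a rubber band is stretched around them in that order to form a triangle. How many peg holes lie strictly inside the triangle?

3

By the shoelace formula, twice the signed area is |[(-8)·4 − (-1)·(-6)] + [(-1)·5 − (-1)·4] + [(-1)·(-6) − (-8)·5]| = 7, so the area is 7/2.
Summing gcd(|Δx|,|Δy|) over the edges gives the boundary count: gcd(7,10) + gcd(0,1) + gcd(7,11) = 1+1+1 = 3.
Pick's theorem gives I = A − B/2 + 1 = 7/2 − 3/2 + 1 = 3.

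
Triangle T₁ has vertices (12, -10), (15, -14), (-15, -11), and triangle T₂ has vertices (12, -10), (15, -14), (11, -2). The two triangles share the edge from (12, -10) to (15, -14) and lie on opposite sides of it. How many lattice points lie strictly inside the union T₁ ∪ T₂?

62

The union is the simple quadrilateral with vertices (12, -10), (-15, -11), (15, -14), (11, -2) in order.
The shoelace formula gives twice the area as |(12·(-11) − (-15)·(-10)) + ((-15)·(-14) − 15·(-11)) + (15·(-2) − 11·(-14)) + (11·(-10) − 12·(-2))| = 131, so the area is 131/2.
Summing gcd(|Δx|,|Δy|) over the edges gives the boundary count: gcd(27,1) + gcd(30,3) + gcd(4,12) + gcd(1,8) = 1+3+4+1 = 9.
By Pick's theorem I = A − B/2 + 1 = 131/2 − 9/2 + 1 = 62.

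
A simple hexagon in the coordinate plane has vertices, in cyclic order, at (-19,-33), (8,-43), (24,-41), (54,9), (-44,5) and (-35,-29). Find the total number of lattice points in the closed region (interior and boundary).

By the shoelace formula, twice the signed area is |((-19)·(-43) − 8·(-33)) + (8·(-41) − 24·(-43)) + (24·9 − 54·(-41)) + (54·5 − (-44)·9) + ((-44)·(-29) − (-35)·5) + ((-35)·(-33) − (-19)·(-29))| = 6936, so the area is 3468.
Along each edge there are gcd(|Δx|,|Δy|)+1 lattice points, so counting each shared vertex once the boundary has gcd(27,10) + gcd(16,2) + gcd(30,50) + gcd(98,4) + gcd(9,34) + gcd(16,4) = 1+2+10+2+1+4 = 20.
Pick's theorem gives I = A − B/2 + 1 = 3468 − 20/2 + 1 = 3459, so the closed region contains I + B = 3459 + 20 = 3479 lattice points.

3479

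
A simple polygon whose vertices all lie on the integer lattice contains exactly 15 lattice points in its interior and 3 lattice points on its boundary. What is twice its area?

Pick's theorem states A = I + B/2 − 1, so A = 15 + 3/2 − 1 = 31/2.
Hence 2A = 31.

31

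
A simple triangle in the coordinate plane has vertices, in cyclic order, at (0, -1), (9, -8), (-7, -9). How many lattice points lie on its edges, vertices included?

3

The number of boundary lattice points is Σ gcd(|Δx|,|Δy|) = gcd(9,7) + gcd(16,1) + gcd(7,8) = 1+1+1 = 3.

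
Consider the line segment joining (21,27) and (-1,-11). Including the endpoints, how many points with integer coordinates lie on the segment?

The number of lattice points on a segment between lattice points is gcd(|Δx|,|Δy|) + 1 = gcd(22,38) + 1 = 2 + 1 = 3.

3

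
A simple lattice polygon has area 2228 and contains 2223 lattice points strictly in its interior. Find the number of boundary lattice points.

Pick's theorem gives A = I + B/2 − 1, so B = 2(A − I + 1) = 2(2228 − 2223 + 1) = 12.

12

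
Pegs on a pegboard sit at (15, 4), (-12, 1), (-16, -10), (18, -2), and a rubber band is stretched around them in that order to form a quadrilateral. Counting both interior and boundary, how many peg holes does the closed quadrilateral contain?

The shoelace formula gives twice the area as |[15·1 − (-12)·4] + [(-12)·(-10) − (-16)·1] + [(-16)·(-2) − 18·(-10)] + [18·4 − 15·(-2)]| = 513, so the area is 256.5.
Summing gcd(|Δx|,|Δy|) over the edges gives the boundary count: gcd(27,3) + gcd(4,11) + gcd(34,8) + gcd(3,6) = 3+1+2+3 = 9.
Pick's theorem gives I = A − B/2 + 1 = 256.5 − 9/2 + 1 = 253, so the closed region contains I + B = 253 + 9 = 262 lattice points.

262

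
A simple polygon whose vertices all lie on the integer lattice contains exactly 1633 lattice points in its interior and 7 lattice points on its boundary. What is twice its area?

Pick's theorem states A = I + B/2 − 1, so A = 1633 + 7/2 − 1 = 3271/2.
Hence 2A = 3271.

3271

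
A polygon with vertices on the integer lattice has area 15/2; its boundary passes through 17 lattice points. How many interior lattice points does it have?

0

Pick's theorem A = I + B/2 − 1 rearranges to I = A − B/2 + 1 = 15/2 − 17/2 + 1 = 0.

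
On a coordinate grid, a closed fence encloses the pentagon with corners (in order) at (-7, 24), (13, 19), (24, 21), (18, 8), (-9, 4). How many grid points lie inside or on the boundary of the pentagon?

The shoelace formula gives twice the area as |[(-7)·19 − 13·24] + [13·21 − 24·19] + [24·8 − 18·21] + [18·4 − (-9)·8] + [(-9)·24 − (-7)·4]| = 858, so the area is 429.
Along each edge there are gcd(|Δx|,|Δy|)+1 lattice points, so counting each shared vertex once the boundary has gcd(20,5) + gcd(11,2) + gcd(6,13) + gcd(27,4) + gcd(2,20) = 5+1+1+1+2 = 10.
Pick's theorem gives I = A − B/2 + 1 = 429 − 10/2 + 1 = 425, so the closed region contains I + B = 425 + 10 = 435 lattice points.

435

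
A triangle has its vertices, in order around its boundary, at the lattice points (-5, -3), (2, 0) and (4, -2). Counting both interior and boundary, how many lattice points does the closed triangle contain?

Using the shoelace formula, 2A = |[(-5)·0 − 2·(-3)] + [2·(-2) − 4·0] + [4·(-3) − (-5)·(-2)]| = 20, so the area is 10.
Along each edge there are gcd(|Δx|,|Δy|)+1 lattice points, so counting each shared vertex once the boundary has gcd(7,3) + gcd(2,2) + gcd(9,1) = 1+2+1 = 4.
Pick's theorem gives I = A − B/2 + 1 = 10 − 4/2 + 1 = 9, so the closed region contains I + B = 9 + 4 = 13 lattice points.

13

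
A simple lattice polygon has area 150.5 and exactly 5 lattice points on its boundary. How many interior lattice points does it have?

149

Pick's theorem A = I + B/2 − 1 rearranges to I = A − B/2 + 1 = 150.5 − 5/2 + 1 = 149.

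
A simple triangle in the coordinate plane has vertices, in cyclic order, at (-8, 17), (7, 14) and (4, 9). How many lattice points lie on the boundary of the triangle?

8

The number of boundary lattice points is Σ gcd(|Δx|,|Δy|) = gcd(15,3) + gcd(3,5) + gcd(12,8) = 3+1+4 = 8.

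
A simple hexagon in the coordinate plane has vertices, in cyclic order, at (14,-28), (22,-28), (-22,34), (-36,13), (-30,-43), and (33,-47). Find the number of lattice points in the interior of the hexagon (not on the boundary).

Using the shoelace formula, 2A = |[14·(-28) − 22·(-28)] + [22·34 − (-22)·(-28)] + [(-22)·13 − (-36)·34] + [(-36)·(-43) − (-30)·13] + [(-30)·(-47) − 33·(-43)] + [33·(-28) − 14·(-47)]| = 5795, so the area is 2897.5.
Summing gcd(|Δx|,|Δy|) over the edges gives the boundary count: gcd(8,0) + gcd(44,62) + gcd(14,21) + gcd(6,56) + gcd(63,4) + gcd(19,19) = 8+2+7+2+1+19 = 39.
By Pick's theorem A = I + B/2 − 1, so I = 2897.5 − 39/2 + 1 = 2879.

2879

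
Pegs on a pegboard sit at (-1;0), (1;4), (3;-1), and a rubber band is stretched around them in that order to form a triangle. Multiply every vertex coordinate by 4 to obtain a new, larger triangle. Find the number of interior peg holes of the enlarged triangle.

The shoelace formula gives twice the area as |((-1)·4 − 1·0) + (1·(-1) − 3·4) + (3·0 − (-1)·(-1))| = 18, so the area is 9.
The number of boundary lattice points is Σ gcd(|Δx|,|Δy|) = gcd(2,4) + gcd(2,5) + gcd(4,1) = 2+1+1 = 4.
Scaling by 4 multiplies the area by 4² = 16 (so the new area is 144) and multiplies the boundary lattice-point count by 4, giving 16.
By Pick's theorem, the interior count of the dilated polygon is 144 − 16/2 + 1 = 137.

137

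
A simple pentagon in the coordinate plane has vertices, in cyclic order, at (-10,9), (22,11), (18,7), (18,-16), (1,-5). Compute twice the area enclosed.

881

The shoelace formula gives twice the area as |[(-10)·11 − 22·9] + [22·7 − 18·11] + [18·(-16) − 18·7] + [18·(-5) − 1·(-16)] + [1·9 − (-10)·(-5)]| = 881, so the area is 881/2.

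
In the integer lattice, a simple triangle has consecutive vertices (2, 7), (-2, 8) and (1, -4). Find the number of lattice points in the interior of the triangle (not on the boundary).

21

The shoelace formula gives twice the area as |[2·8 − (-2)·7] + [(-2)·(-4) − 1·8] + [1·7 − 2·(-4)]| = 45, so the area is 22.5.
The number of boundary lattice points is Σ gcd(|Δx|,|Δy|) = gcd(4,1) + gcd(3,12) + gcd(1,11) = 1+3+1 = 5.
Pick's theorem gives I = A − B/2 + 1 = 22.5 − 5/2 + 1 = 21.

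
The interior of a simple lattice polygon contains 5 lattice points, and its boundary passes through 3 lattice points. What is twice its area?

11

By Pick's theorem, A = I + B/2 − 1 = 5 + 3/2 − 1 = 11/2.
Hence 2A = 11.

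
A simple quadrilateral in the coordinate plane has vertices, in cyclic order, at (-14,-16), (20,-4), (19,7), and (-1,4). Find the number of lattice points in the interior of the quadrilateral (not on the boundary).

372

Using the shoelace formula, 2A = |[(-14)·(-4) − 20·(-16)] + [20·7 − 19·(-4)] + [19·4 − (-1)·7] + [(-1)·(-16) − (-14)·4]| = 747, so the area is 373.5.
The number of boundary lattice points is Σ gcd(|Δx|,|Δy|) = gcd(34,12) + gcd(1,11) + gcd(20,3) + gcd(13,20) = 2+1+1+1 = 5.
Pick's theorem gives I = A − B/2 + 1 = 373.5 − 5/2 + 1 = 372.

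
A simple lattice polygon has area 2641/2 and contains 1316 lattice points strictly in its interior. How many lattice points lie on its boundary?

11

Pick's theorem gives A = I + B/2 − 1, so B = 2(A − I + 1) = 2(2641/2 − 1316 + 1) = 11.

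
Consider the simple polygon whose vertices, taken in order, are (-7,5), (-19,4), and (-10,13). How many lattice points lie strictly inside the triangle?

The shoelace formula gives twice the area as |((-7)·4 − (-19)·5) + ((-19)·13 − (-10)·4) + ((-10)·5 − (-7)·13)| = 99, so the area is 49.5.
Summing gcd(|Δx|,|Δy|) over the edges gives the boundary count: gcd(12,1) + gcd(9,9) + gcd(3,8) = 1+9+1 = 11.
Pick's theorem gives I = A − B/2 + 1 = 49.5 − 11/2 + 1 = 45.

45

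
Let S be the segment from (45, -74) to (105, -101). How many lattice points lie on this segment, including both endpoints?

4

The number of lattice points on a segment between lattice points is gcd(|Δx|,|Δy|) + 1 = gcd(60,27) + 1 = 3 + 1 = 4.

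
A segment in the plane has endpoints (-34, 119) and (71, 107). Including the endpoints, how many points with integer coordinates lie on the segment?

The number of lattice points on a segment between lattice points is gcd(|Δx|,|Δy|) + 1 = gcd(105,12) + 1 = 3 + 1 = 4.

4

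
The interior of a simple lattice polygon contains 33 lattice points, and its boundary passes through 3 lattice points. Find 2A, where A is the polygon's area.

By Pick's theorem, A = I + B/2 − 1 = 33 + 3/2 − 1 = 67/2.
Hence 2A = 67.

67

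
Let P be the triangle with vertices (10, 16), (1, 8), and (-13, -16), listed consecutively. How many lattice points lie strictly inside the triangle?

By the shoelace formula, twice the signed area is |(10·8 − 1·16) + (1·(-16) − (-13)·8) + ((-13)·16 − 10·(-16))| = 104, so the area is 52.
Summing gcd(|Δx|,|Δy|) over the edges gives the boundary count: gcd(9,8) + gcd(14,24) + gcd(23,32) = 1+2+1 = 4.
Pick's theorem gives I = A − B/2 + 1 = 52 − 4/2 + 1 = 51.

51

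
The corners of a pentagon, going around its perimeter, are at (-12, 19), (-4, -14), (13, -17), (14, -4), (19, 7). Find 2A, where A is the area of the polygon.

The shoelace formula gives twice the area as |[(-12)·(-14) − (-4)·19] + [(-4)·(-17) − 13·(-14)] + [13·(-4) − 14·(-17)] + [14·7 − 19·(-4)] + [19·19 − (-12)·7]| = 1299, so the area is 1299/2.

1299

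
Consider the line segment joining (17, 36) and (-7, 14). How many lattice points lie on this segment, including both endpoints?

The number of lattice points on a segment between lattice points is gcd(|Δx|,|Δy|) + 1 = gcd(24,22) + 1 = 2 + 1 = 3.

3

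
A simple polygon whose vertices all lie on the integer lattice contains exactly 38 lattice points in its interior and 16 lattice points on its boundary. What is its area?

45

By Pick's theorem, A = I + B/2 − 1 = 38 + 16/2 − 1 = 45.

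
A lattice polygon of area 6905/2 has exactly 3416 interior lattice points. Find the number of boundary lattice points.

75

Pick's theorem gives A = I + B/2 − 1, so B = 2(A − I + 1) = 2(6905/2 − 3416 + 1) = 75.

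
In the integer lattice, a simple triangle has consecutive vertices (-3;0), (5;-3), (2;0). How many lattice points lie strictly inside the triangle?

4

By the shoelace formula, twice the signed area is |((-3)·(-3) − 5·0) + (5·0 − 2·(-3)) + (2·0 − (-3)·0)| = 15, so the area is 15/2.
Along each edge there are gcd(|Δx|,|Δy|)+1 lattice points, so counting each shared vertex once the boundary has gcd(8,3) + gcd(3,3) + gcd(5,0) = 1+3+5 = 9.
Pick's theorem gives I = A − B/2 + 1 = 15/2 − 9/2 + 1 = 4.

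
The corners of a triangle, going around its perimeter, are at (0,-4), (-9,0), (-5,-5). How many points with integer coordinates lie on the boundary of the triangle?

3

Along each edge there are gcd(|Δx|,|Δy|)+1 lattice points, so counting each shared vertex once the boundary has gcd(9,4) + gcd(4,5) + gcd(5,1) = 1+1+1 = 3.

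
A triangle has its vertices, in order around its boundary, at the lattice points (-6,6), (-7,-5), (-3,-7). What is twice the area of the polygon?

By the shoelace formula, twice the signed area is |[(-6)·(-5) − (-7)·6] + [(-7)·(-7) − (-3)·(-5)] + [(-3)·6 − (-6)·(-7)]| = 46, so the area is 23.

46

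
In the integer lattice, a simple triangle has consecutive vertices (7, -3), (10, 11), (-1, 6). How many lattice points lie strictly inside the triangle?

69

By the shoelace formula, twice the signed area is |[7·11 − 10·(-3)] + [10·6 − (-1)·11] + [(-1)·(-3) − 7·6]| = 139, so the area is 69.5.
Along each edge there are gcd(|Δx|,|Δy|)+1 lattice points, so counting each shared vertex once the boundary has gcd(3,14) + gcd(11,5) + gcd(8,9) = 1+1+1 = 3.
By Pick's theorem A = I + B/2 − 1, so I = 69.5 − 3/2 + 1 = 69.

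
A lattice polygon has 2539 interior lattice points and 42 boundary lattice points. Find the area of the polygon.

Pick's theorem states A = I + B/2 − 1, so A = 2539 + 42/2 − 1 = 2559.

2559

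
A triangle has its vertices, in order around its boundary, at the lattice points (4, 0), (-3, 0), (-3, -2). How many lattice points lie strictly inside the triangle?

By the shoelace formula, twice the signed area is |[4·0 − (-3)·0] + [(-3)·(-2) − (-3)·0] + [(-3)·0 − 4·(-2)]| = 14, so the area is 7.
Along each edge there are gcd(|Δx|,|Δy|)+1 lattice points, so counting each shared vertex once the boundary has gcd(7,0) + gcd(0,2) + gcd(7,2) = 7+2+1 = 10.
Pick's theorem gives I = A − B/2 + 1 = 7 − 10/2 + 1 = 3.

3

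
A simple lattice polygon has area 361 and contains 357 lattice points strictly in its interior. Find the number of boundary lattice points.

Pick's theorem gives A = I + B/2 − 1, so B = 2(A − I + 1) = 2(361 − 357 + 1) = 10.

10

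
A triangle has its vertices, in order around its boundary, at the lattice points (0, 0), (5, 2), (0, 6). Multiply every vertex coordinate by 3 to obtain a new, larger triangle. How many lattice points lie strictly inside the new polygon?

124

By the shoelace formula, twice the signed area is |(0·2 − 5·0) + (5·6 − 0·2) + (0·0 − 0·6)| = 30, so the area is 15.
Summing gcd(|Δx|,|Δy|) over the edges gives the boundary count: gcd(5,2) + gcd(5,4) + gcd(0,6) = 1+1+6 = 8.
Scaling by 3 multiplies the area by 3² = 9 (so the new area is 135) and multiplies the boundary lattice-point count by 3, giving 24.
By Pick's theorem, the interior count of the dilated polygon is 135 − 24/2 + 1 = 124.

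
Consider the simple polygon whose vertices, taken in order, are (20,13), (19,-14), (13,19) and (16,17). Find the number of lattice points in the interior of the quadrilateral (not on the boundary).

96

The shoelace formula gives twice the area as |[20·(-14) − 19·13] + [19·19 − 13·(-14)] + [13·17 − 16·19] + [16·13 − 20·17]| = 199, so the area is 199/2.
Summing gcd(|Δx|,|Δy|) over the edges gives the boundary count: gcd(1,27) + gcd(6,33) + gcd(3,2) + gcd(4,4) = 1+3+1+4 = 9.
Pick's theorem gives I = A − B/2 + 1 = 199/2 − 9/2 + 1 = 96.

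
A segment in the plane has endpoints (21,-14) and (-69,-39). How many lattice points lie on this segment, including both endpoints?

The number of lattice points on a segment between lattice points is gcd(|Δx|,|Δy|) + 1 = gcd(90,25) + 1 = 5 + 1 = 6.

6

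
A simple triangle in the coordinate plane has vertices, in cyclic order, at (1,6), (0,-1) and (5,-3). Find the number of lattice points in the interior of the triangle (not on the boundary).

By the shoelace formula, twice the signed area is |[1·(-1) − 0·6] + [0·(-3) − 5·(-1)] + [5·6 − 1·(-3)]| = 37, so the area is 37/2.
Summing gcd(|Δx|,|Δy|) over the edges gives the boundary count: gcd(1,7) + gcd(5,2) + gcd(4,9) = 1+1+1 = 3.
By Pick's theorem A = I + B/2 − 1, so I = 37/2 − 3/2 + 1 = 18.

18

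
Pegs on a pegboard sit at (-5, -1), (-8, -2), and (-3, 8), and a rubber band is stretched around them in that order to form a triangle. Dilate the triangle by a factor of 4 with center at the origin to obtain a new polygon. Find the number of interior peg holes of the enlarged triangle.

Using the shoelace formula, 2A = |((-5)·(-2) − (-8)·(-1)) + ((-8)·8 − (-3)·(-2)) + ((-3)·(-1) − (-5)·8)| = 25, so the area is 12.5.
Summing gcd(|Δx|,|Δy|) over the edges gives the boundary count: gcd(3,1) + gcd(5,10) + gcd(2,9) = 1+5+1 = 7.
Scaling by 4 multiplies the area by 4² = 16 (so the new area is 200) and multiplies the boundary lattice-point count by 4, giving 28.
By Pick's theorem, the interior count of the dilated polygon is 200 − 28/2 + 1 = 187.

187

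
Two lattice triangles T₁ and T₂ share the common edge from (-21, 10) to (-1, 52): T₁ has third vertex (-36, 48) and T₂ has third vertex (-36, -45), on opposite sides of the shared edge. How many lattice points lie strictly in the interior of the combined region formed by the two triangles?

927

The union is the simple quadrilateral with vertices (-21, 10), (-36, 48), (-1, 52), (-36, -45) in order.
By the shoelace formula, twice the signed area is |((-21)·48 − (-36)·10) + ((-36)·52 − (-1)·48) + ((-1)·(-45) − (-36)·52) + ((-36)·10 − (-21)·(-45))| = 1860, so the area is 930.
The number of boundary lattice points is Σ gcd(|Δx|,|Δy|) = gcd(15,38) + gcd(35,4) + gcd(35,97) + gcd(15,55) = 1+1+1+5 = 8.
By Pick's theorem I = A − B/2 + 1 = 930 − 8/2 + 1 = 927.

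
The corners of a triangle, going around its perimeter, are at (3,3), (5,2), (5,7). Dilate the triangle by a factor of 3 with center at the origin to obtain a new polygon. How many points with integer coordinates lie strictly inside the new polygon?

34

Using the shoelace formula, 2A = |[3·2 − 5·3] + [5·7 − 5·2] + [5·3 − 3·7]| = 10, so the area is 5.
Along each edge there are gcd(|Δx|,|Δy|)+1 lattice points, so counting each shared vertex once the boundary has gcd(2,1) + gcd(0,5) + gcd(2,4) = 1+5+2 = 8.
Scaling by 3 multiplies the area by 3² = 9 (so the new area is 45) and multiplies the boundary lattice-point count by 3, giving 24.
By Pick's theorem, the interior count of the dilated polygon is 45 − 24/2 + 1 = 34.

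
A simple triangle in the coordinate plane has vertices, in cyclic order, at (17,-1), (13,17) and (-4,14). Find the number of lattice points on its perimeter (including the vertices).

6

The number of boundary lattice points is Σ gcd(|Δx|,|Δy|) = gcd(4,18) + gcd(17,3) + gcd(21,15) = 2+1+3 = 6.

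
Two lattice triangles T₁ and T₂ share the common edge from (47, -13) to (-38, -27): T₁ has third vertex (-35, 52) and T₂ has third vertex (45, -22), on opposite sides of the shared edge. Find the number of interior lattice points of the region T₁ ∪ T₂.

The union is the simple quadrilateral with vertices (47, -13), (-35, 52), (-38, -27), (45, -22) in order.
Using the shoelace formula, 2A = |(47·52 − (-35)·(-13)) + ((-35)·(-27) − (-38)·52) + ((-38)·(-22) − 45·(-27)) + (45·(-13) − 47·(-22))| = 7410, so the area is 3705.
Along each edge there are gcd(|Δx|,|Δy|)+1 lattice points, so counting each shared vertex once the boundary has gcd(82,65) + gcd(3,79) + gcd(83,5) + gcd(2,9) = 1+1+1+1 = 4.
By Pick's theorem I = A − B/2 + 1 = 3705 − 4/2 + 1 = 3704.

3704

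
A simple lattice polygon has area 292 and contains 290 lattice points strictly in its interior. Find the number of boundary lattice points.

Pick's theorem gives A = I + B/2 − 1, so B = 2(A − I + 1) = 2(292 − 290 + 1) = 6.

6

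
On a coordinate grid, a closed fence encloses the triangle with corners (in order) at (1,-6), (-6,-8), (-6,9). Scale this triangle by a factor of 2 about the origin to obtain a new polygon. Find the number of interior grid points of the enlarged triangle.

220

Using the shoelace formula, 2A = |[1·(-8) − (-6)·(-6)] + [(-6)·9 − (-6)·(-8)] + [(-6)·(-6) − 1·9]| = 119, so the area is 59.5.
Summing gcd(|Δx|,|Δy|) over the edges gives the boundary count: gcd(7,2) + gcd(0,17) + gcd(7,15) = 1+17+1 = 19.
Scaling by 2 multiplies the area by 2² = 4 (so the new area is 238) and multiplies the boundary lattice-point count by 2, giving 38.
By Pick's theorem, the interior count of the dilated polygon is 238 − 38/2 + 1 = 220.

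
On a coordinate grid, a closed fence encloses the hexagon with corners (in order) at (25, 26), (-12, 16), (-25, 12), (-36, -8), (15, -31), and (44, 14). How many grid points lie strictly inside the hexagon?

By the shoelace formula, twice the signed area is |[25·16 − (-12)·26] + [(-12)·12 − (-25)·16] + [(-25)·(-8) − (-36)·12] + [(-36)·(-31) − 15·(-8)] + [15·14 − 44·(-31)] + [44·26 − 25·14]| = 5204, so the area is 2602.
Summing gcd(|Δx|,|Δy|) over the edges gives the boundary count: gcd(37,10) + gcd(13,4) + gcd(11,20) + gcd(51,23) + gcd(29,45) + gcd(19,12) = 1+1+1+1+1+1 = 6.
By Pick's theorem A = I + B/2 − 1, so I = 2602 − 6/2 + 1 = 2600.

2600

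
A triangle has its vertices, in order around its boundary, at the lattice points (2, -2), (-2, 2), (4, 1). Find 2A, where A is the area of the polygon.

Using the shoelace formula, 2A = |[2·2 − (-2)·(-2)] + [(-2)·1 − 4·2] + [4·(-2) − 2·1]| = 20, so the area is 10.

20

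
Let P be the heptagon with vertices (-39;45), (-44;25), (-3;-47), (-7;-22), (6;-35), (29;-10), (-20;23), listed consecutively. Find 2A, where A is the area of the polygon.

By the shoelace formula, twice the signed area is |((-39)·25 − (-44)·45) + ((-44)·(-47) − (-3)·25) + ((-3)·(-22) − (-7)·(-47)) + ((-7)·(-35) − 6·(-22)) + (6·(-10) − 29·(-35)) + (29·23 − (-20)·(-10)) + ((-20)·45 − (-39)·23)| = 4681, so the area is 4681/2.

4681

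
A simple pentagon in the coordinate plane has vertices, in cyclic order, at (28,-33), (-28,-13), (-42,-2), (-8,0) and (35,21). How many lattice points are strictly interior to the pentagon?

1849

The shoelace formula gives twice the area as |[28·(-13) − (-28)·(-33)] + [(-28)·(-2) − (-42)·(-13)] + [(-42)·0 − (-8)·(-2)] + [(-8)·21 − 35·0] + [35·(-33) − 28·21]| = 3705, so the area is 3705/2.
Along each edge there are gcd(|Δx|,|Δy|)+1 lattice points, so counting each shared vertex once the boundary has gcd(56,20) + gcd(14,11) + gcd(34,2) + gcd(43,21) + gcd(7,54) = 4+1+2+1+1 = 9.
By Pick's theorem A = I + B/2 − 1, so I = 3705/2 − 9/2 + 1 = 1849.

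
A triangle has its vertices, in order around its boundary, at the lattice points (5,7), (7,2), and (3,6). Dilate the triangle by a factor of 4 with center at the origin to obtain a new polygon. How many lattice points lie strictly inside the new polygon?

85

By the shoelace formula, twice the signed area is |(5·2 − 7·7) + (7·6 − 3·2) + (3·7 − 5·6)| = 12, so the area is 6.
Summing gcd(|Δx|,|Δy|) over the edges gives the boundary count: gcd(2,5) + gcd(4,4) + gcd(2,1) = 1+4+1 = 6.
Scaling by 4 multiplies the area by 4² = 16 (so the new area is 96) and multiplies the boundary lattice-point count by 4, giving 24.
By Pick's theorem, the interior count of the dilated polygon is 96 − 24/2 + 1 = 85.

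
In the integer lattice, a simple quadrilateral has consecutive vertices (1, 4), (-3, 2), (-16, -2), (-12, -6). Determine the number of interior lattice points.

Using the shoelace formula, 2A = |(1·2 − (-3)·4) + ((-3)·(-2) − (-16)·2) + ((-16)·(-6) − (-12)·(-2)) + ((-12)·4 − 1·(-6))| = 82, so the area is 41.
Summing gcd(|Δx|,|Δy|) over the edges gives the boundary count: gcd(4,2) + gcd(13,4) + gcd(4,4) + gcd(13,10) = 2+1+4+1 = 8.
Pick's theorem gives I = A − B/2 + 1 = 41 − 8/2 + 1 = 38.

38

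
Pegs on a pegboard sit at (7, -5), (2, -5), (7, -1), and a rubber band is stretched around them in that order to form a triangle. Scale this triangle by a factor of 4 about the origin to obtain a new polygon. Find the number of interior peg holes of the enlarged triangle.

Using the shoelace formula, 2A = |(7·(-5) − 2·(-5)) + (2·(-1) − 7·(-5)) + (7·(-5) − 7·(-1))| = 20, so the area is 10.
Summing gcd(|Δx|,|Δy|) over the edges gives the boundary count: gcd(5,0) + gcd(5,4) + gcd(0,4) = 5+1+4 = 10.
Scaling by 4 multiplies the area by 4² = 16 (so the new area is 160) and multiplies the boundary lattice-point count by 4, giving 40.
By Pick's theorem, the interior count of the dilated polygon is 160 − 40/2 + 1 = 141.

141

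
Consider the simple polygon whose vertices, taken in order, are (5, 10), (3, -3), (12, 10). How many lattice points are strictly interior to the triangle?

Using the shoelace formula, 2A = |[5·(-3) − 3·10] + [3·10 − 12·(-3)] + [12·10 − 5·10]| = 91, so the area is 45.5.
Along each edge there are gcd(|Δx|,|Δy|)+1 lattice points, so counting each shared vertex once the boundary has gcd(2,13) + gcd(9,13) + gcd(7,0) = 1+1+7 = 9.
Pick's theorem gives I = A − B/2 + 1 = 45.5 − 9/2 + 1 = 42.

42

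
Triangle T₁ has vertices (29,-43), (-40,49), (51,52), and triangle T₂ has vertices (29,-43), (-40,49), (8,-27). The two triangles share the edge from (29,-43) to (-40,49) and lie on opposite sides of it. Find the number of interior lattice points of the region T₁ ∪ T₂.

The union is the simple quadrilateral with vertices (29,-43), (51,52), (-40,49), (8,-27) in order.
Using the shoelace formula, 2A = |[29·52 − 51·(-43)] + [51·49 − (-40)·52] + [(-40)·(-27) − 8·49] + [8·(-43) − 29·(-27)]| = 9407, so the area is 4703.5.
Along each edge there are gcd(|Δx|,|Δy|)+1 lattice points, so counting each shared vertex once the boundary has gcd(22,95) + gcd(91,3) + gcd(48,76) + gcd(21,16) = 1+1+4+1 = 7.
By Pick's theorem I = A − B/2 + 1 = 4703.5 − 7/2 + 1 = 4701.

4701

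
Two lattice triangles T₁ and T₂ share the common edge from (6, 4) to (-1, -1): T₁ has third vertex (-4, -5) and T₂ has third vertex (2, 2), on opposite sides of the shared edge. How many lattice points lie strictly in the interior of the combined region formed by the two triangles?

The union is the simple quadrilateral with vertices (6, 4), (-4, -5), (-1, -1), (2, 2) in order.
The shoelace formula gives twice the area as |[6·(-5) − (-4)·4] + [(-4)·(-1) − (-1)·(-5)] + [(-1)·2 − 2·(-1)] + [2·4 − 6·2]| = 19, so the area is 19/2.
The number of boundary lattice points is Σ gcd(|Δx|,|Δy|) = gcd(10,9) + gcd(3,4) + gcd(3,3) + gcd(4,2) = 1+1+3+2 = 7.
By Pick's theorem I = A − B/2 + 1 = 19/2 − 7/2 + 1 = 7.

7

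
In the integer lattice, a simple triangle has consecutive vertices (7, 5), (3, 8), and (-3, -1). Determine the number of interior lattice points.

25

The shoelace formula gives twice the area as |(7·8 − 3·5) + (3·(-1) − (-3)·8) + ((-3)·5 − 7·(-1))| = 54, so the area is 27.
Summing gcd(|Δx|,|Δy|) over the edges gives the boundary count: gcd(4,3) + gcd(6,9) + gcd(10,6) = 1+3+2 = 6.
Pick's theorem gives I = A − B/2 + 1 = 27 − 6/2 + 1 = 25.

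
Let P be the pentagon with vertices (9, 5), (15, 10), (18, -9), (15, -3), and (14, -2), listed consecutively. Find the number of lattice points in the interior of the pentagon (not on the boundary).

57

Using the shoelace formula, 2A = |(9·10 − 15·5) + (15·(-9) − 18·10) + (18·(-3) − 15·(-9)) + (15·(-2) − 14·(-3)) + (14·5 − 9·(-2))| = 119, so the area is 119/2.
Summing gcd(|Δx|,|Δy|) over the edges gives the boundary count: gcd(6,5) + gcd(3,19) + gcd(3,6) + gcd(1,1) + gcd(5,7) = 1+1+3+1+1 = 7.
By Pick's theorem A = I + B/2 − 1, so I = 119/2 − 7/2 + 1 = 57.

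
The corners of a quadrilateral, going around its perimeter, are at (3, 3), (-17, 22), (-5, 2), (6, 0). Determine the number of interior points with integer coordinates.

96

The shoelace formula gives twice the area as |(3·22 − (-17)·3) + ((-17)·2 − (-5)·22) + ((-5)·0 − 6·2) + (6·3 − 3·0)| = 199, so the area is 99.5.
Summing gcd(|Δx|,|Δy|) over the edges gives the boundary count: gcd(20,19) + gcd(12,20) + gcd(11,2) + gcd(3,3) = 1+4+1+3 = 9.
By Pick's theorem A = I + B/2 − 1, so I = 99.5 − 9/2 + 1 = 96.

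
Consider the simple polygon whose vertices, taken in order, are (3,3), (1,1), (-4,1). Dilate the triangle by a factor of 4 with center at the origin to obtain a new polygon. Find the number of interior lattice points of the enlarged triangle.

65

By the shoelace formula, twice the signed area is |[3·1 − 1·3] + [1·1 − (-4)·1] + [(-4)·3 − 3·1]| = 10, so the area is 5.
The number of boundary lattice points is Σ gcd(|Δx|,|Δy|) = gcd(2,2) + gcd(5,0) + gcd(7,2) = 2+5+1 = 8.
Scaling by 4 multiplies the area by 4² = 16 (so the new area is 80) and multiplies the boundary lattice-point count by 4, giving 32.
By Pick's theorem, the interior count of the dilated polygon is 80 − 32/2 + 1 = 65.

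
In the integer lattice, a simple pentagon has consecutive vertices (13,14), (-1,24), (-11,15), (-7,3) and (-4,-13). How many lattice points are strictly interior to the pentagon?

Using the shoelace formula, 2A = |[13·24 − (-1)·14] + [(-1)·15 − (-11)·24] + [(-11)·3 − (-7)·15] + [(-7)·(-13) − (-4)·3] + [(-4)·14 − 13·(-13)]| = 863, so the area is 863/2.
The number of boundary lattice points is Σ gcd(|Δx|,|Δy|) = gcd(14,10) + gcd(10,9) + gcd(4,12) + gcd(3,16) + gcd(17,27) = 2+1+4+1+1 = 9.
Pick's theorem gives I = A − B/2 + 1 = 863/2 − 9/2 + 1 = 428.

428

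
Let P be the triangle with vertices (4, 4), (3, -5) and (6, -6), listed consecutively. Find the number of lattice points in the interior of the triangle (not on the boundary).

13

Using the shoelace formula, 2A = |[4·(-5) − 3·4] + [3·(-6) − 6·(-5)] + [6·4 − 4·(-6)]| = 28, so the area is 14.
Along each edge there are gcd(|Δx|,|Δy|)+1 lattice points, so counting each shared vertex once the boundary has gcd(1,9) + gcd(3,1) + gcd(2,10) = 1+1+2 = 4.
By Pick's theorem A = I + B/2 − 1, so I = 14 − 4/2 + 1 = 13.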